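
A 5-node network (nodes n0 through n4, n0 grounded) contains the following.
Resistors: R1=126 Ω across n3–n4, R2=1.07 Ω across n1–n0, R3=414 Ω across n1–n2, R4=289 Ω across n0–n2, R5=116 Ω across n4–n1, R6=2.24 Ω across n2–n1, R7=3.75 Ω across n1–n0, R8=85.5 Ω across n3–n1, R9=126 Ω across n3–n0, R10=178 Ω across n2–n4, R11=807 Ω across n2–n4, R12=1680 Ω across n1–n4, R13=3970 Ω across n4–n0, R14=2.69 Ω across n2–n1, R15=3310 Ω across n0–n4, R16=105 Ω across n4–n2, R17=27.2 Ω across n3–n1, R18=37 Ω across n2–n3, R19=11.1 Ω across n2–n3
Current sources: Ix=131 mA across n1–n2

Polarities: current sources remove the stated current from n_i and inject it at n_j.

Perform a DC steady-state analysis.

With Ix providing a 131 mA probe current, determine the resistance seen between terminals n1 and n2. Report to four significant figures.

R_eq = 1.152 Ω

MNA unknowns: 4 node voltages V₁..V_4
R1: Y=0.007937 on G[3,4]
R2: Y=0.9346 on G[1,0]
R3: Y=0.002415 on G[1,2]
R4: Y=0.003460 on G[0,2]
R5: Y=0.008621 on G[4,1]
R6: Y=0.4464 on G[2,1]
R7: Y=0.2667 on G[1,0]
R8: Y=0.01170 on G[3,1]
R9: Y=0.007937 on G[3,0]
R10: Y=0.005618 on G[2,4]
R11: Y=0.001239 on G[2,4]
R12: Y=0.0005952 on G[1,4]
R13: Y=0.0002519 on G[4,0]
R14: Y=0.3717 on G[2,1]
R15: Y=0.0003021 on G[0,4]
R16: Y=0.009524 on G[4,2]
R17: Y=0.03676 on G[3,1]
R18: Y=0.02703 on G[2,3]
R19: Y=0.09009 on G[2,3]
Ix: z[1]−=0.131, z[2]+=0.131
solve → V1=-0.001139, V2=0.1498, V3=0.1005, V4=0.09506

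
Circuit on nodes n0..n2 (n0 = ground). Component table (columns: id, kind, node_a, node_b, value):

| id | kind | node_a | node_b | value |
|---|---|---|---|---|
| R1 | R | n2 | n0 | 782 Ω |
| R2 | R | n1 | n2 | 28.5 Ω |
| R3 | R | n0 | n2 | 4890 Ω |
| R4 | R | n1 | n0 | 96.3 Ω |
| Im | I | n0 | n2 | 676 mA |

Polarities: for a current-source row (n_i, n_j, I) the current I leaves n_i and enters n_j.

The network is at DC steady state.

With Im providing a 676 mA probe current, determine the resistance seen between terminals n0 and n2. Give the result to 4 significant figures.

Apply KCL at each of the 2 non-ground nodes and solve the resulting linear system.
Node n1: branches {R2, R4} → V_1 = 54.93
Node n2: branches {R1, R2, R3, Im} → V_2 = 71.19

R_eq = 105.3 Ω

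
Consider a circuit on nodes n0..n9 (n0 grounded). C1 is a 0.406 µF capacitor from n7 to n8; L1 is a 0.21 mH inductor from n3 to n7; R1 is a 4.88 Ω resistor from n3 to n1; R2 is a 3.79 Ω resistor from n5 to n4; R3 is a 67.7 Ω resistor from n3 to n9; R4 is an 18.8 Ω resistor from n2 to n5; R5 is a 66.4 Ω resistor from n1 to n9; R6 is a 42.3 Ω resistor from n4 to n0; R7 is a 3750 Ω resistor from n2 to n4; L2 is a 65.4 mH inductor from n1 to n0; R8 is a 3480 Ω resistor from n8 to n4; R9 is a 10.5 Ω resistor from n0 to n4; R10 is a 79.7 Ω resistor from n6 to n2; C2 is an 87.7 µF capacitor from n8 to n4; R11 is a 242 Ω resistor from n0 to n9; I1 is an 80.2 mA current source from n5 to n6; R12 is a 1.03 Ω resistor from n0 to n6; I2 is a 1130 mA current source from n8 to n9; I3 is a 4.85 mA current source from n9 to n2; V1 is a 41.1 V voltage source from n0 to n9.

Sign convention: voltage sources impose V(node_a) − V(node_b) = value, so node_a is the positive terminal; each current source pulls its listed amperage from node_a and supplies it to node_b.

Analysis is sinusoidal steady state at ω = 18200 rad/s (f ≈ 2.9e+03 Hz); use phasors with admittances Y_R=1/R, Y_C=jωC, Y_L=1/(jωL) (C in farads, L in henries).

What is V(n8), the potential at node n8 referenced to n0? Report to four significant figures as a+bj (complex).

MNA unknowns: 9 node voltages V₁..V_9 plus 1 source current (V1)
C1: Y=0.000+0.007389j on G[7,8]
L1: Y=0.000-0.2616j on G[3,7]
R1: Y=0.2049+0.000j on G[3,1]
R2: Y=0.2639+0.000j on G[5,4]
R3: Y=0.01477+0.000j on G[3,9]
R4: Y=0.05319+0.000j on G[2,5]
R5: Y=0.01506+0.000j on G[1,9]
R6: Y=0.02364+0.000j on G[4,0]
R7: Y=0.0002667+0.000j on G[2,4]
L2: Y=0.000-0.0008401j on G[1,0]
R8: Y=0.0002874+0.000j on G[8,4]
R9: Y=0.09524+0.000j on G[0,4]
R10: Y=0.01255+0.000j on G[6,2]
C2: Y=0.000+1.596j on G[8,4]
R11: Y=0.004132+0.000j on G[0,9]
I1: z[5]−=0.0802, z[6]+=0.0802
R12: Y=0.9709+0.000j on G[0,6]
I2: z[8]−=1.13, z[9]+=1.13
I3: z[9]−=0.00485, z[2]+=0.00485
V1: row V0−V9=41.1, i_V1 at 0,9
solve → V1=-39.39+6.058j, V2=-7.806-1.356j, V3=-39.24+6.665j, V4=-9.807-1.733j, V5=-9.724-1.669j, V6=-0.01804-0.01730j, V7=-40.10+6.887j, V8=-9.947-0.9883j, V9=-41.10+0.000j
aux → i_V1=-1.348-0.1897j

-9.947-0.9883j V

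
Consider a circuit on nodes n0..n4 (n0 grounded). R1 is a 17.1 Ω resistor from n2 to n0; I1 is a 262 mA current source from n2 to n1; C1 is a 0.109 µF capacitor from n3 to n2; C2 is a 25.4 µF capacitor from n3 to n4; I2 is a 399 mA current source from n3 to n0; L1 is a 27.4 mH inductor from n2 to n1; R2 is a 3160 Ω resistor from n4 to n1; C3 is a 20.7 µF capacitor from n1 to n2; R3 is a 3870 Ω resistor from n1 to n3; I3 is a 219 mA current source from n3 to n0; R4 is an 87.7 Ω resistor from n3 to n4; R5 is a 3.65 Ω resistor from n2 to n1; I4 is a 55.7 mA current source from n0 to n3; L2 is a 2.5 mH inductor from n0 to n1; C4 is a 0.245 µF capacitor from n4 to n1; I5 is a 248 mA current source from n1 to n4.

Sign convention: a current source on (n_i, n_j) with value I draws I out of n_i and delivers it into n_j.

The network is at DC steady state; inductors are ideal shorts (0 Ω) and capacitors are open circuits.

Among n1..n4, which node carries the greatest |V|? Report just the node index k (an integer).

MNA unknowns: 4 node voltages V₁..V_4 plus 2 source currents (L1, L2)
R1: Y=0.05848 on G[2,0]
I1: z[2]−=0.262, z[1]+=0.262
C1: Y=0.000 on G[3,2]
C2: Y=0.000 on G[3,4]
I2: z[3]−=0.399, z[0]+=0.399
L1: row V2−V1=0, i_L1 at 2,1
R2: Y=0.0003165 on G[4,1]
C3: Y=0.000 on G[1,2]
R3: Y=0.0002584 on G[1,3]
I3: z[3]−=0.219, z[0]+=0.219
R4: Y=0.01140 on G[3,4]
R5: Y=0.2740 on G[2,1]
I4: z[0]−=0.0557, z[3]+=0.0557
L2: row V0−V1=0, i_L2 at 0,1
C4: Y=0.000 on G[4,1]
I5: z[1]−=0.248, z[4]+=0.248
solve → V1=0.000, V2=0.000, V3=-566.8, V4=-530.4
aux → i_L1=-0.2620, i_L2=0.5623

3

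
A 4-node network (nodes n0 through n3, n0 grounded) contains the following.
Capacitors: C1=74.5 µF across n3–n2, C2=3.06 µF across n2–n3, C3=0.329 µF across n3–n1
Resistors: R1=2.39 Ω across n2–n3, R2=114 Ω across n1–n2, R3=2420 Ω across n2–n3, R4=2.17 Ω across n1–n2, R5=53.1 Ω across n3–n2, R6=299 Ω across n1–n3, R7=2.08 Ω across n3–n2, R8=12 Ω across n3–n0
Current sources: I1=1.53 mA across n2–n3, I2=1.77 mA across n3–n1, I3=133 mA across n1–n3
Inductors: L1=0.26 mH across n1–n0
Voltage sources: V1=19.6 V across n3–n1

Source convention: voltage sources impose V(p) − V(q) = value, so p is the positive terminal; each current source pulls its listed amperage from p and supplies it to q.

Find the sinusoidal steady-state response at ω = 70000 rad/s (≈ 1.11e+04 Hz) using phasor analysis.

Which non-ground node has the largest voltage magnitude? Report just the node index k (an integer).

1

Element admittances at ω=70000 rad/s:
  Y(C1) = 0.000+5.215j S between n3,n2
  Y(R1) = 0.4184+0.000j S between n2,n3
  I1: injects 0.00153 A into n3 (from n2)
  Y(R2) = 0.008772+0.000j S between n1,n2
  Y(C2) = 0.000+0.2142j S between n2,n3
  Y(R3) = 0.0004132+0.000j S between n2,n3
  I2: injects 0.00177 A into n1 (from n3)
  Y(R4) = 0.4608+0.000j S between n1,n2
  Y(R5) = 0.01883+0.000j S between n3,n2
  Y(R6) = 0.003344+0.000j S between n1,n3
  I3: injects 0.133 A into n3 (from n1)
  Y(R7) = 0.4808+0.000j S between n3,n2
  Y(L1) = 0.000-0.05495j S between n1,n0
  Y(R8) = 0.08333+0.000j S between n3,n0
  Y(C3) = 0.000+0.02303j S between n3,n1
  V1: constraint V(n3)−V(n1) = 19.6
Assemble and solve the 4×4 MNA system:
  V(n1)=-13.66-9.007j  V(n2)=5.532-7.416j  V(n3)=5.939-9.007j
  i(V1)=-9.442-0.4482j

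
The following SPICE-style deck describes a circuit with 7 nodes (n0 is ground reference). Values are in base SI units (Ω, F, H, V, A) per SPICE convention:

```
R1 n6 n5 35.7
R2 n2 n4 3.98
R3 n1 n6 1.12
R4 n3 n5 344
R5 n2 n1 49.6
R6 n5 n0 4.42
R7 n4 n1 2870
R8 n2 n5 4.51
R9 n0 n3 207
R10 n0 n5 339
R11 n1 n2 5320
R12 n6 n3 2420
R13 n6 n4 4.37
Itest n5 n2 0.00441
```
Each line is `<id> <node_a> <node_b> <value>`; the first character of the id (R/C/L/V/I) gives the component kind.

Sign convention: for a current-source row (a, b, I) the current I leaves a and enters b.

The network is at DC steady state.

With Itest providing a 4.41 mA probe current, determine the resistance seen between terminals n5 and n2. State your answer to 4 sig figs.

Element admittances at DC:
  Y(R1) = 0.02801 S between n6,n5
  Y(R2) = 0.2513 S between n2,n4
  Y(R3) = 0.8929 S between n1,n6
  Y(R4) = 0.002907 S between n3,n5
  Y(R5) = 0.02016 S between n2,n1
  Y(R6) = 0.2262 S between n5,n0
  Y(R7) = 0.0003484 S between n4,n1
  Y(R8) = 0.2217 S between n2,n5
  Y(R9) = 0.004831 S between n0,n3
  Y(R10) = 0.002950 S between n0,n5
  Y(R11) = 0.0001880 S between n1,n2
  Y(R12) = 0.0004132 S between n6,n3
  Y(R13) = 0.2288 S between n6,n4
  Itest: injects 0.00441 A into n2 (from n5)
Assemble and solve the 6×6 MNA system:
  V(n1)=0.01499  V(n2)=0.01796  V(n3)=0.0007509  V(n4)=0.01651  V(n5)=-1.583e-05  V(n6)=0.01492

R_eq = 4.076 Ω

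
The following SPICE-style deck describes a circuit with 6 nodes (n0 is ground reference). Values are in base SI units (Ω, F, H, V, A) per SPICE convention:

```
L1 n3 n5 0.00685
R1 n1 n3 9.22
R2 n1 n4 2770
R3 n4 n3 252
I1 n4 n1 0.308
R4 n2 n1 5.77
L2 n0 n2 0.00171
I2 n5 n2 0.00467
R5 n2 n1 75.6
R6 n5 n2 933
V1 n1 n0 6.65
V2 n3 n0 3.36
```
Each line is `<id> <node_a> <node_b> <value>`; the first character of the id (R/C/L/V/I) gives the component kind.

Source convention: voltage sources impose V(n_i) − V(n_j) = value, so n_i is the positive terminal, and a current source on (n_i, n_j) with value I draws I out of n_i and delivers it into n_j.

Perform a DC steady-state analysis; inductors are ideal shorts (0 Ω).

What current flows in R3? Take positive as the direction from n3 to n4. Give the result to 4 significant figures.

0.2812 A

Element admittances at DC:
  L1: short n3↔n5 (DC inductor)
  Y(R1) = 0.1085 S between n1,n3
  Y(R2) = 0.0003610 S between n1,n4
  Y(R3) = 0.003968 S between n4,n3
  I1: injects 0.308 A into n1 (from n4)
  Y(R4) = 0.1733 S between n2,n1
  L2: short n0↔n2 (DC inductor)
  I2: injects 0.00467 A into n2 (from n5)
  Y(R5) = 0.01323 S between n2,n1
  Y(R6) = 0.001072 S between n5,n2
  V1: constraint V(n1)−V(n0) = 6.65
  V2: constraint V(n3)−V(n0) = 3.36
Assemble and solve the 9×9 MNA system:
  V(n1)=6.650  V(n2)=0.000  V(n3)=3.360  V(n4)=-67.51  V(n5)=3.360
  i(L1)=0.008271  i(L2)=-1.249  i(V1)=-1.316  i(V2)=0.06733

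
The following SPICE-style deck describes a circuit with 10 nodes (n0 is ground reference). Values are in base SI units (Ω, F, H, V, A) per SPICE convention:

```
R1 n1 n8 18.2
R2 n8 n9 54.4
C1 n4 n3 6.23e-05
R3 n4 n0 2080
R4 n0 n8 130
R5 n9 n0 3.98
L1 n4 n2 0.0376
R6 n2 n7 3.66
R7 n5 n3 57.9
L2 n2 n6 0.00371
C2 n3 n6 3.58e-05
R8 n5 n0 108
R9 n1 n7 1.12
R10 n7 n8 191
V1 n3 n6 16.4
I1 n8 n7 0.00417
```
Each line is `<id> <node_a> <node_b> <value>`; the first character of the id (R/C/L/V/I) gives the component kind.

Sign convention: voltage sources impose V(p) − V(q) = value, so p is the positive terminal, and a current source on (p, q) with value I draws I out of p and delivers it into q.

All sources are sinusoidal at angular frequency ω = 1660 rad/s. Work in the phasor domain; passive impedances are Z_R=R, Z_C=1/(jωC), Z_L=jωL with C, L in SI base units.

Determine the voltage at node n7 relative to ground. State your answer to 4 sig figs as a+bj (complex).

-3.945+0.1047j V

Apply KCL at each of the 9 non-ground nodes and solve the resulting linear system.
Node n1: branches {R1, R9} → V_1 = -3.878+0.1029j
Node n2: branches {L1, R6, L2} → V_2 = -4.199+0.1113j
Node n3: branches {C1, R7, C2, V1} → V_3 = 10.48-0.2782j
Node n4: branches {C1, R3, L1} → V_4 = 13.17-0.2772j
Node n5: branches {R7, R8} → V_5 = 6.820-0.1811j
Node n6: branches {L2, C2, V1} → V_6 = -5.924-0.2782j
Node n7: branches {R6, R9, R10, I1} → V_7 = -3.945+0.1047j
Node n8: branches {R1, R2, R4, R10, I1} → V_8 = -2.799+0.07293j
Node n9: branches {R2, R5} → V_9 = -0.1908+0.004972j
Source currents: i(V1)=-0.06325-0.6946j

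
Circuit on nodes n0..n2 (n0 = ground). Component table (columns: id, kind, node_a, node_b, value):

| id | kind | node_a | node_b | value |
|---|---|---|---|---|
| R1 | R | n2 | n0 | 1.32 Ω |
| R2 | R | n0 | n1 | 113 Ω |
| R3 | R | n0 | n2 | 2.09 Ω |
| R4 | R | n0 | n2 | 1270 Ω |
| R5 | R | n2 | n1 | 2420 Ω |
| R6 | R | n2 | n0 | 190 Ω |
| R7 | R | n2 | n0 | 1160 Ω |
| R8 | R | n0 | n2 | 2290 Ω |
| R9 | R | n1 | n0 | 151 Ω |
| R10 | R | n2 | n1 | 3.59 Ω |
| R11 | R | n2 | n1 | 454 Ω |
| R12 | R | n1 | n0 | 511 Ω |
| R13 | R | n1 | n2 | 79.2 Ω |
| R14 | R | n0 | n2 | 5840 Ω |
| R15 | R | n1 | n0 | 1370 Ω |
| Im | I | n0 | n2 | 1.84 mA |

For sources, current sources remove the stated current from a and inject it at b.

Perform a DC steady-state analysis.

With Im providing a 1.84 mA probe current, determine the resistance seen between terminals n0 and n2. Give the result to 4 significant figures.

R_eq = 0.7932 Ω

Apply KCL at each of the 2 non-ground nodes and solve the resulting linear system.
Node n1: branches {R2, R5, R9, R10, R11, R12, R13, R15} → V_1 = 0.001375
Node n2: branches {R1, R3, R4, R5, R6, R7, R8, R10, R11, R13, R14, Im} → V_2 = 0.001460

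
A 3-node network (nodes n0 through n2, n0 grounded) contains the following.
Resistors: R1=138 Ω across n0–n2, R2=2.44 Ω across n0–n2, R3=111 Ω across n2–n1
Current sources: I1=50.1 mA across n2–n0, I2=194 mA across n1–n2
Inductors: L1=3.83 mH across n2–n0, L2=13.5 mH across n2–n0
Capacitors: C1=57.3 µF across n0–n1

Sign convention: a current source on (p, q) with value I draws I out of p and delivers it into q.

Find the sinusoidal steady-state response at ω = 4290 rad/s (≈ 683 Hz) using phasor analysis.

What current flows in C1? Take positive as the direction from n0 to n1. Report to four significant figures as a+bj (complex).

Apply KCL at each of the 2 non-ground nodes and solve the resulting linear system.
Node n1: branches {C1, R3, I2} → V_1 = -0.02568+0.7764j
Node n2: branches {R1, R2, I1, L1, R3, L2, I2} → V_2 = 0.3233+0.07570j

0.1909+0.006313j A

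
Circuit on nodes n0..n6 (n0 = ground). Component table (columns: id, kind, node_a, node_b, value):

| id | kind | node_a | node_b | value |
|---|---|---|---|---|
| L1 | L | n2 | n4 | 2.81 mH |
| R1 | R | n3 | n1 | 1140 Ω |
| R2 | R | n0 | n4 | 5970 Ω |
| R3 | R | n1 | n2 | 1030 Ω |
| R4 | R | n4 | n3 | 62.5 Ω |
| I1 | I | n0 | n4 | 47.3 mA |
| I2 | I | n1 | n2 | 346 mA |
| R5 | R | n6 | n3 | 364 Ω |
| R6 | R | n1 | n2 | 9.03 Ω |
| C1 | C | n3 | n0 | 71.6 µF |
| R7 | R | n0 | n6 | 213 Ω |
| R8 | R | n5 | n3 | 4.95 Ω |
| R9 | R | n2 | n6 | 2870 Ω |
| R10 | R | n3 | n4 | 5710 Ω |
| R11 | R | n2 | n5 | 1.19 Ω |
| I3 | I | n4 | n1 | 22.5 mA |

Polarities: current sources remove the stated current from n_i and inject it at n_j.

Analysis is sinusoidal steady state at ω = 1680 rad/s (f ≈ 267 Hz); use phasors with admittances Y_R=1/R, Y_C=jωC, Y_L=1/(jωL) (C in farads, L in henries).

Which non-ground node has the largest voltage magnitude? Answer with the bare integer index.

Element admittances at ω=1680 rad/s:
  Y(L1) = 0.000-0.2118j S between n2,n4
  Y(R1) = 0.0008772+0.000j S between n3,n1
  Y(R2) = 0.0001675+0.000j S between n0,n4
  Y(R3) = 0.0009709+0.000j S between n1,n2
  Y(R4) = 0.01600+0.000j S between n4,n3
  I1: injects 0.0473 A into n4 (from n0)
  I2: injects 0.346 A into n2 (from n1)
  Y(R5) = 0.002747+0.000j S between n6,n3
  Y(R6) = 0.1107+0.000j S between n1,n2
  Y(C1) = 0.000+0.1203j S between n3,n0
  Y(R7) = 0.004695+0.000j S between n0,n6
  Y(R8) = 0.2020+0.000j S between n5,n3
  Y(R9) = 0.0003484+0.000j S between n2,n6
  Y(R10) = 0.0001751+0.000j S between n3,n4
  Y(R11) = 0.8403+0.000j S between n2,n5
  I3: injects 0.0225 A into n1 (from n4)
Assemble and solve the 6×6 MNA system:
  V(n1)=-2.593-0.4000j  V(n2)=0.2821-0.4001j  V(n3)=0.006521-0.3922j  V(n4)=0.2885-0.3047j  V(n5)=0.2287-0.3985j  V(n6)=0.01492-0.1562j

1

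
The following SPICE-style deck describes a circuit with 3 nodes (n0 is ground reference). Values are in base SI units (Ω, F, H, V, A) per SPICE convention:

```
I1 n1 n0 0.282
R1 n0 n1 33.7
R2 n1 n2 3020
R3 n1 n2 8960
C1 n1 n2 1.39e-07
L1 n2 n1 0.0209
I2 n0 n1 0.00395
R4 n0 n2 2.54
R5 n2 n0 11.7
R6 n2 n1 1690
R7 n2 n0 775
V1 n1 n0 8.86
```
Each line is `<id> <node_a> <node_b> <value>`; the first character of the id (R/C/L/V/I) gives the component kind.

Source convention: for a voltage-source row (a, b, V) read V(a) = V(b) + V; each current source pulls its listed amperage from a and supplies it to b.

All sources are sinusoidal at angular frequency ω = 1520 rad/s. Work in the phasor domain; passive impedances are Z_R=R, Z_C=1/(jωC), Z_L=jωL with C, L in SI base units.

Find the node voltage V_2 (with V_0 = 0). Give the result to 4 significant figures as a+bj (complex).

0.05616-0.5717j V

Apply KCL at each of the 2 non-ground nodes and solve the resulting linear system.
Node n1: branches {I1, R1, R2, R3, C1, L1, I2, R6, V1} → V_1 = 8.860+0.000j
Node n2: branches {R2, R3, C1, L1, R4, R5, R6, R7} → V_2 = 0.05616-0.5717j
Source currents: i(V1)=-0.5679+0.2747j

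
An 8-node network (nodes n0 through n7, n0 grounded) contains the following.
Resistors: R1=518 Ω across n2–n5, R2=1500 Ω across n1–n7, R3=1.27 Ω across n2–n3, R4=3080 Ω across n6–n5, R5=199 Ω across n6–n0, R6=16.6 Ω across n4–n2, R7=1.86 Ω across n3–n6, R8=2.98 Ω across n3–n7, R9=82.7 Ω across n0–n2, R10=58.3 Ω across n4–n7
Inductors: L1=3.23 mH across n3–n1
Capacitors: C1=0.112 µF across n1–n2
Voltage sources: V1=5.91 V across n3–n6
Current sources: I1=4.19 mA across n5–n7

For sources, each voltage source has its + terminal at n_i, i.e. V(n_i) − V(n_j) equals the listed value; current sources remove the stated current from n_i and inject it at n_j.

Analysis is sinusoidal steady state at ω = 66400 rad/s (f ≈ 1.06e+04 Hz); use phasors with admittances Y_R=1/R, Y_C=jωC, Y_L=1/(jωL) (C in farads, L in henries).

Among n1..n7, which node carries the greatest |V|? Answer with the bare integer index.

6

Element admittances at ω=66400 rad/s:
  Y(R1) = 0.001931+0.000j S between n2,n5
  Y(R2) = 0.0006667+0.000j S between n1,n7
  Y(R3) = 0.7874+0.000j S between n2,n3
  Y(R4) = 0.0003247+0.000j S between n6,n5
  Y(R5) = 0.005025+0.000j S between n6,n0
  Y(R6) = 0.06024+0.000j S between n4,n2
  Y(R7) = 0.5376+0.000j S between n3,n6
  Y(L1) = 0.000-0.004663j S between n3,n1
  Y(R8) = 0.3356+0.000j S between n3,n7
  Y(R9) = 0.01209+0.000j S between n0,n2
  Y(C1) = 0.000+0.007437j S between n1,n2
  Y(R10) = 0.01715+0.000j S between n4,n7
  V1: constraint V(n3)−V(n6) = 5.91
  I1: injects 0.00419 A into n7 (from n5)
Assemble and solve the 8×8 MNA system:
  V(n1)=1.677-0.02284j  V(n2)=1.726-0.0001320j  V(n3)=1.758+0.0003177j  V(n4)=1.735-4.595e-05j  V(n5)=-0.9786-6.729e-05j  V(n6)=-4.152+0.0003177j  V(n7)=1.768+0.0002564j
  i(V1)=-3.199+1.722e-06j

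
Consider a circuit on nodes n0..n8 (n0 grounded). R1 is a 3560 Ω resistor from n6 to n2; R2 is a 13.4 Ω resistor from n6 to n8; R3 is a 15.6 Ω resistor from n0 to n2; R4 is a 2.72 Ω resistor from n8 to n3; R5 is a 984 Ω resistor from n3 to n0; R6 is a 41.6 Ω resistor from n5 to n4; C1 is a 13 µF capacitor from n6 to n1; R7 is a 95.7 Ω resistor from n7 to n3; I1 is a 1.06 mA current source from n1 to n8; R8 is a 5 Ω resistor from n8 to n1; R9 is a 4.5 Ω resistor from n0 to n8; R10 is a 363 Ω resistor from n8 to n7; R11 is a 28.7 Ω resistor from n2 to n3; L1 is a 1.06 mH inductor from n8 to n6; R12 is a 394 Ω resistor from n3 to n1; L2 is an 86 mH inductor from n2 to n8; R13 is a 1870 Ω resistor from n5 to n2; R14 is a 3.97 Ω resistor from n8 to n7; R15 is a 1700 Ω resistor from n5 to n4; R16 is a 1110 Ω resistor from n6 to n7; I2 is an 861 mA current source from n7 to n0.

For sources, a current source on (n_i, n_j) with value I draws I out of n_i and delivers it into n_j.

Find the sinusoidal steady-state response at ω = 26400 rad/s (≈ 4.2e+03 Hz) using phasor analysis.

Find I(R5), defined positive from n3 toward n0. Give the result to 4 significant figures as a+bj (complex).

-0.003447-1.772e-06j A

Element admittances at ω=26400 rad/s:
  Y(R1) = 0.0002809+0.000j S between n6,n2
  Y(R2) = 0.07463+0.000j S between n6,n8
  Y(R3) = 0.06410+0.000j S between n0,n2
  Y(R4) = 0.3676+0.000j S between n8,n3
  Y(R5) = 0.001016+0.000j S between n3,n0
  Y(R6) = 0.02404+0.000j S between n5,n4
  Y(C1) = 0.000+0.3432j S between n6,n1
  Y(R7) = 0.01045+0.000j S between n7,n3
  I1: injects 0.00106 A into n8 (from n1)
  Y(R8) = 0.2000+0.000j S between n8,n1
  Y(R9) = 0.2222+0.000j S between n0,n8
  Y(R10) = 0.002755+0.000j S between n8,n7
  Y(R11) = 0.03484+0.000j S between n2,n3
  Y(L1) = 0.000-0.03573j S between n8,n6
  Y(R12) = 0.002538+0.000j S between n3,n1
  Y(L2) = 0.000-0.0004405j S between n2,n8
  Y(R13) = 0.0005348+0.000j S between n5,n2
  Y(R14) = 0.2519+0.000j S between n8,n7
  Y(R15) = 0.0005882+0.000j S between n5,n4
  Y(R16) = 0.0009009+0.000j S between n6,n7
  I2: injects 0.861 A into n0 (from n7)
Assemble and solve the 8×8 MNA system:
  V(n1)=-3.523-0.005417j  V(n2)=-1.201+0.009644j  V(n3)=-3.392-0.001743j  V(n4)=-1.201+0.009644j  V(n5)=-1.201+0.009644j  V(n6)=-3.525-0.001363j  V(n7)=-6.745-0.002729j  V(n8)=-3.513-0.002774j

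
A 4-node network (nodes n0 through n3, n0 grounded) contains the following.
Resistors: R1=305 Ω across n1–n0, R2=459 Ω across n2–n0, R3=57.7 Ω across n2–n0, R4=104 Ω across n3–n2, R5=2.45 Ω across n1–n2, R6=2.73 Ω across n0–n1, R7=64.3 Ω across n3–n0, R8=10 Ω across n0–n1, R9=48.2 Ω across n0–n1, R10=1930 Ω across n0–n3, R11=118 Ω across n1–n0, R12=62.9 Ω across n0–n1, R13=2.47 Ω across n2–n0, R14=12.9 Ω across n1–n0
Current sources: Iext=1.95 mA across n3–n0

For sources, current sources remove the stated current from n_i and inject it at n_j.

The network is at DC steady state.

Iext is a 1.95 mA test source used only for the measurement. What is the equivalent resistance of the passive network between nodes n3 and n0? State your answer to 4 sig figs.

MNA unknowns: 3 node voltages V₁..V_3
R1: Y=0.003279 on G[1,0]
R2: Y=0.002179 on G[2,0]
R3: Y=0.01733 on G[2,0]
R4: Y=0.009615 on G[3,2]
R5: Y=0.4082 on G[1,2]
R6: Y=0.3663 on G[0,1]
R7: Y=0.01555 on G[3,0]
R8: Y=0.1000 on G[0,1]
R9: Y=0.02075 on G[0,1]
R10: Y=0.0005181 on G[0,3]
R11: Y=0.008475 on G[1,0]
R12: Y=0.01590 on G[0,1]
R13: Y=0.4049 on G[2,0]
R14: Y=0.07752 on G[1,0]
Iext: z[3]−=0.00195, z[0]+=0.00195
solve → V1=-0.0004432, V2=-0.001086, V3=-0.07632

R_eq = 39.14 Ω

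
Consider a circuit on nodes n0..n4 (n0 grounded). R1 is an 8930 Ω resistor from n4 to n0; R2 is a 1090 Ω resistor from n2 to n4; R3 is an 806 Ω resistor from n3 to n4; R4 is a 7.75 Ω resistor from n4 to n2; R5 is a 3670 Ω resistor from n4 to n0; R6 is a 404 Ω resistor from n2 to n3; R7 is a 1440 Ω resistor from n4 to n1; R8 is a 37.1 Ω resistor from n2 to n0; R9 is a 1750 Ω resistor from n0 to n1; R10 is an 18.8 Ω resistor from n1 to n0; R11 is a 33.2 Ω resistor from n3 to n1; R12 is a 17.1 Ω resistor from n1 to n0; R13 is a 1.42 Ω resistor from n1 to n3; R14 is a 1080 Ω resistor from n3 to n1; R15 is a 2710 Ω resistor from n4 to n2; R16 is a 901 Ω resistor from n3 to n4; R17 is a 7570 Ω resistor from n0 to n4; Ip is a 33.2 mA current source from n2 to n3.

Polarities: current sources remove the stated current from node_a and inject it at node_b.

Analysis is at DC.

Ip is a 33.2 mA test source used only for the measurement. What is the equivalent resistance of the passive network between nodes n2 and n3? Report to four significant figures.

R_eq = 37.29 Ω

Element admittances at DC:
  Y(R1) = 0.0001120 S between n4,n0
  Y(R2) = 0.0009174 S between n2,n4
  Y(R3) = 0.001241 S between n3,n4
  Y(R4) = 0.1290 S between n4,n2
  Y(R5) = 0.0002725 S between n4,n0
  Y(R6) = 0.002475 S between n2,n3
  Y(R7) = 0.0006944 S between n4,n1
  Y(R8) = 0.02695 S between n2,n0
  Y(R9) = 0.0005714 S between n0,n1
  Y(R10) = 0.05319 S between n1,n0
  Y(R11) = 0.03012 S between n3,n1
  Y(R12) = 0.05848 S between n1,n0
  Y(R13) = 0.7042 S between n1,n3
  Y(R14) = 0.0009259 S between n3,n1
  Y(R15) = 0.0003690 S between n4,n2
  Y(R16) = 0.001110 S between n3,n4
  Y(R17) = 0.0001321 S between n0,n4
  Ip: injects 0.0332 A into n3 (from n2)
Assemble and solve the 4×4 MNA system:
  V(n1)=0.2360  V(n2)=-0.9648  V(n3)=0.2731  V(n4)=-0.9332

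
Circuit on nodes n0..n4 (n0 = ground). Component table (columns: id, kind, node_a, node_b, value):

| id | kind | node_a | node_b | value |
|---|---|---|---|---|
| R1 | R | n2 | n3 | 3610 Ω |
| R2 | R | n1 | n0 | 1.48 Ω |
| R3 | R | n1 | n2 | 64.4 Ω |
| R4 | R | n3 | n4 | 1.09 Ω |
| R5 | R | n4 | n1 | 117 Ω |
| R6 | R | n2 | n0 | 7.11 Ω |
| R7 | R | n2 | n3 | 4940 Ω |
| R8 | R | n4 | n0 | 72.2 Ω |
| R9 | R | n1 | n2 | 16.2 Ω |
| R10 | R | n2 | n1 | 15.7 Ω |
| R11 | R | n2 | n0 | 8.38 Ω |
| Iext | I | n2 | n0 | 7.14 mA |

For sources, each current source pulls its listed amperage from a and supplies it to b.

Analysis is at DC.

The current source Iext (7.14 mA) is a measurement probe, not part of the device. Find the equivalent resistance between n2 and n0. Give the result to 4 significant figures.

Apply KCL at each of the 4 non-ground nodes and solve the resulting linear system.
Node n1: branches {R2, R3, R5, R9, R10} → V_1 = -0.003250
Node n2: branches {R1, R3, R6, R7, R9, R10, R11, Iext} → V_2 = -0.01893
Node n3: branches {R1, R4, R7} → V_3 = -0.001620
Node n4: branches {R4, R5, R8} → V_4 = -0.001611

R_eq = 2.651 Ω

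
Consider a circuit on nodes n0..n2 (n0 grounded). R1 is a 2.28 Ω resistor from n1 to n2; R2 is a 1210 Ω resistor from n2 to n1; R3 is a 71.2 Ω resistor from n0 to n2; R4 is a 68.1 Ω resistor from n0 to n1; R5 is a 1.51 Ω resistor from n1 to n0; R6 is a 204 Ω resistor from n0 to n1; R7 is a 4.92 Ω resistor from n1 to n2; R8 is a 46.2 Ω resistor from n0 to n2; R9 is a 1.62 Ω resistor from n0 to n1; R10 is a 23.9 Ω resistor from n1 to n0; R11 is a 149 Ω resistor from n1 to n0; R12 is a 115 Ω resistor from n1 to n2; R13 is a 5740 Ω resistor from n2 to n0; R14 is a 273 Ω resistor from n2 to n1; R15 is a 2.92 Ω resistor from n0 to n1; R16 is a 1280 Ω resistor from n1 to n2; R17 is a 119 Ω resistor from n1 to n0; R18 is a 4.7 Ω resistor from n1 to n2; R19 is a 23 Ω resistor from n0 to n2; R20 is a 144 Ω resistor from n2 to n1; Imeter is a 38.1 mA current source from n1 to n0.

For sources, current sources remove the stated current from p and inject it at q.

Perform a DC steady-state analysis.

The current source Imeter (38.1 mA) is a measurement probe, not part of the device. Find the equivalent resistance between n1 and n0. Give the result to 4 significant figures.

MNA unknowns: 2 node voltages V₁..V_2
R1: Y=0.4386 on G[1,2]
R2: Y=0.0008264 on G[2,1]
R3: Y=0.01404 on G[0,2]
R4: Y=0.01468 on G[0,1]
R5: Y=0.6623 on G[1,0]
R6: Y=0.004902 on G[0,1]
R7: Y=0.2033 on G[1,2]
R8: Y=0.02165 on G[0,2]
R9: Y=0.6173 on G[0,1]
R10: Y=0.04184 on G[1,0]
R11: Y=0.006711 on G[1,0]
R12: Y=0.008696 on G[1,2]
R13: Y=0.0001742 on G[2,0]
R14: Y=0.003663 on G[2,1]
R15: Y=0.3425 on G[0,1]
R16: Y=0.0007813 on G[1,2]
R17: Y=0.008403 on G[1,0]
R18: Y=0.2128 on G[1,2]
R19: Y=0.04348 on G[0,2]
R20: Y=0.006944 on G[2,1]
Imeter: z[1]−=0.0381, z[0]+=0.0381
solve → V1=-0.02151, V2=-0.01972

R_eq = 0.5646 Ω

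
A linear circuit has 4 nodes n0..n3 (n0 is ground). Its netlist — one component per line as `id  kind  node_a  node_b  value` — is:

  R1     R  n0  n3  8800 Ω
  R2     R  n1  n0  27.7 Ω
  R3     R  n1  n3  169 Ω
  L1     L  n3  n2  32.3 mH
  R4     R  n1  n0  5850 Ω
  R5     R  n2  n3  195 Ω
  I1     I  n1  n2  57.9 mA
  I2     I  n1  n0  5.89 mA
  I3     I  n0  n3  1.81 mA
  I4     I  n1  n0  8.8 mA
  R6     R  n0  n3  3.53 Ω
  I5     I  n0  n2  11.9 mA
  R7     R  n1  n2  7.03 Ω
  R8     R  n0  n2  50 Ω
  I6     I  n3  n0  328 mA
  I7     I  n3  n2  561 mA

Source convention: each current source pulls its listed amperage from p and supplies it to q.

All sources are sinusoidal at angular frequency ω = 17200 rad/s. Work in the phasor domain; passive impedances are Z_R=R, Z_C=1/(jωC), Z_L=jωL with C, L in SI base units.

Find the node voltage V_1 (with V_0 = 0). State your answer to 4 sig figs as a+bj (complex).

Apply KCL at each of the 3 non-ground nodes and solve the resulting linear system.
Node n1: branches {R2, R3, R4, I1, I2, I4, R7} → V_1 = 6.846+0.2838j
Node n2: branches {L1, R5, I1, I5, R7, R8, I7} → V_2 = 9.499+0.3705j
Node n3: branches {R1, R3, L1, R5, I3, R6, I6, I7} → V_3 = -2.707-0.06247j

6.846+0.2838j V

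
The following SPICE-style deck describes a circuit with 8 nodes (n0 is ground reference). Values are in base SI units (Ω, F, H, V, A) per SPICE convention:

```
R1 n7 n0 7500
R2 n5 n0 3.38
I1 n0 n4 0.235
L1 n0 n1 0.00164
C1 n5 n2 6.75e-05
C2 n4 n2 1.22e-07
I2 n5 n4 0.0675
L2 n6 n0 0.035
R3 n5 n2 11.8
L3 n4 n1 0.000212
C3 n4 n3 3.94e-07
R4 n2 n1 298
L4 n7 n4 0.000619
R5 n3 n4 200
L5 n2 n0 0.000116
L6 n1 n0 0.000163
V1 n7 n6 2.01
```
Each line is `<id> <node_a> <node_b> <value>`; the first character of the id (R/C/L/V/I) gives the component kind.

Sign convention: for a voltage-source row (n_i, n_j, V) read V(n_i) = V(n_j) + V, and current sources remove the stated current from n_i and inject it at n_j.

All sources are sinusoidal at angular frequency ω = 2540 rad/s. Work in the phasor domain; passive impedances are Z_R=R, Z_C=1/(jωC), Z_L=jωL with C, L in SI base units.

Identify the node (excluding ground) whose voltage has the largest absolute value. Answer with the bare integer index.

6

Element admittances at ω=2540 rad/s:
  Y(R1) = 0.0001333+0.000j S between n7,n0
  Y(R2) = 0.2959+0.000j S between n5,n0
  I1: injects 0.235 A into n4 (from n0)
  Y(L1) = 0.000-0.2401j S between n0,n1
  Y(C1) = 0.000+0.1714j S between n5,n2
  Y(C2) = 0.000+0.0003099j S between n4,n2
  I2: injects 0.0675 A into n4 (from n5)
  Y(L2) = 0.000-0.01125j S between n6,n0
  Y(R3) = 0.08475+0.000j S between n5,n2
  Y(L3) = 0.000-1.857j S between n4,n1
  Y(C3) = 0.000+0.001001j S between n4,n3
  Y(R4) = 0.003356+0.000j S between n2,n1
  Y(L4) = 0.000-0.6360j S between n7,n4
  Y(R5) = 0.005000+0.000j S between n3,n4
  Y(L5) = 0.000-3.394j S between n2,n0
  Y(L6) = 0.000-2.415j S between n1,n0
  V1: constraint V(n7)−V(n6) = 2.01
Assemble and solve the 8×8 MNA system:
  V(n1)=0.008449+0.1128j  V(n2)=0.005582-0.007420j  V(n3)=0.02031+0.2741j  V(n4)=0.02031+0.2741j  V(n5)=-0.1433+0.06541j  V(n6)=-1.955+0.2693j  V(n7)=0.05495+0.2693j
  i(V1)=0.003030+0.02199j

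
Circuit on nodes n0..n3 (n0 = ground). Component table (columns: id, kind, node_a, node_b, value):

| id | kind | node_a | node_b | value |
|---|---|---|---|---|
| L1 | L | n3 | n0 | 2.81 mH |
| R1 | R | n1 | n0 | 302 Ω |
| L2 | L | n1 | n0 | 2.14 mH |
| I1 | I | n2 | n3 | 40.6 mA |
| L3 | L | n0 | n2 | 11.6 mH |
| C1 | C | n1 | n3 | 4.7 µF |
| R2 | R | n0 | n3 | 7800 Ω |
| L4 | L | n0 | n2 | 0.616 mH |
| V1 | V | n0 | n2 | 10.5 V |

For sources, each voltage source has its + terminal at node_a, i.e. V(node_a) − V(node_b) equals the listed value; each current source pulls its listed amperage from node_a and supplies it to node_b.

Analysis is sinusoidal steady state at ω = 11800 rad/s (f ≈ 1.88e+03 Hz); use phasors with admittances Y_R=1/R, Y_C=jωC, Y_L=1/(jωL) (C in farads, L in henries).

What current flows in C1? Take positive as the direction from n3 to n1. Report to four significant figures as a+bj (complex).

0.03339+0.001716j A

Element admittances at ω=11800 rad/s:
  Y(L1) = 0.000-0.03016j S between n3,n0
  Y(R1) = 0.003311+0.000j S between n1,n0
  Y(L2) = 0.000-0.03960j S between n1,n0
  I1: injects 0.0406 A into n3 (from n2)
  Y(L3) = 0.000-0.007306j S between n0,n2
  Y(C1) = 0.000+0.05546j S between n1,n3
  Y(R2) = 0.0001282+0.000j S between n0,n3
  Y(L4) = 0.000-0.1376j S between n0,n2
  V1: constraint V(n0)−V(n2) = 10.5
Assemble and solve the 4×4 MNA system:
  V(n1)=0.02698+0.8409j  V(n2)=-10.50+0.000j  V(n3)=0.05792+0.2388j
  i(V1)=0.04060+1.521j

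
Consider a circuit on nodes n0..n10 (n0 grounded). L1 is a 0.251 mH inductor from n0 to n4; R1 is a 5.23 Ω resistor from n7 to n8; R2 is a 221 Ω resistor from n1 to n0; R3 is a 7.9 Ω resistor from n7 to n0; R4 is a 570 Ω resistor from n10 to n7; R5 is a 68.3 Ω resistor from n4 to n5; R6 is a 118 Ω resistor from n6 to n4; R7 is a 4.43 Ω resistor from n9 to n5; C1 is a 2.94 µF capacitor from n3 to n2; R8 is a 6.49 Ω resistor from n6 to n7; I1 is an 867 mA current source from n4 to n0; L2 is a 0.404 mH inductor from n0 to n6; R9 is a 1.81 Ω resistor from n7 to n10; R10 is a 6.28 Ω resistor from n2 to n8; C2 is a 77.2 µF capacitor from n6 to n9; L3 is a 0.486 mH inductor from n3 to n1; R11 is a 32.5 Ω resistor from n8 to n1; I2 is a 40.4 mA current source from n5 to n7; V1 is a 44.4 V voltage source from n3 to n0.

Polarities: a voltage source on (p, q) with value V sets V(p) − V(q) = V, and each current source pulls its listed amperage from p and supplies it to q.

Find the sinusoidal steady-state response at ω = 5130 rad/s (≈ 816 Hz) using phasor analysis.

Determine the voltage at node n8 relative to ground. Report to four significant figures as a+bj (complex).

Apply KCL at each of the 10 non-ground nodes and solve the resulting linear system.
Node n1: branches {R2, L3, R11} → V_1 = 43.87-3.084j
Node n2: branches {C1, R10} → V_2 = 10.74+6.594j
Node n3: branches {C1, L3, V1} → V_3 = 44.40+0.000j
Node n4: branches {L1, R5, R6, I1} → V_4 = -0.07011-1.121j
Node n5: branches {R5, R7, I2} → V_5 = -0.3045+1.214j
Node n6: branches {R6, R8, L2, C2} → V_6 = -0.05439+1.272j
Node n7: branches {R1, R3, R4, R8, R9, I2} → V_7 = 4.168+1.795j
Node n8: branches {R1, R10, R11} → V_8 = 10.12+3.406j
Node n9: branches {R7, C2} → V_9 = -0.1407+1.365j
Node n10: branches {R4, R9} → V_10 = 4.168+1.795j
Source currents: i(V1)=-1.336-0.2940j

10.12+3.406j V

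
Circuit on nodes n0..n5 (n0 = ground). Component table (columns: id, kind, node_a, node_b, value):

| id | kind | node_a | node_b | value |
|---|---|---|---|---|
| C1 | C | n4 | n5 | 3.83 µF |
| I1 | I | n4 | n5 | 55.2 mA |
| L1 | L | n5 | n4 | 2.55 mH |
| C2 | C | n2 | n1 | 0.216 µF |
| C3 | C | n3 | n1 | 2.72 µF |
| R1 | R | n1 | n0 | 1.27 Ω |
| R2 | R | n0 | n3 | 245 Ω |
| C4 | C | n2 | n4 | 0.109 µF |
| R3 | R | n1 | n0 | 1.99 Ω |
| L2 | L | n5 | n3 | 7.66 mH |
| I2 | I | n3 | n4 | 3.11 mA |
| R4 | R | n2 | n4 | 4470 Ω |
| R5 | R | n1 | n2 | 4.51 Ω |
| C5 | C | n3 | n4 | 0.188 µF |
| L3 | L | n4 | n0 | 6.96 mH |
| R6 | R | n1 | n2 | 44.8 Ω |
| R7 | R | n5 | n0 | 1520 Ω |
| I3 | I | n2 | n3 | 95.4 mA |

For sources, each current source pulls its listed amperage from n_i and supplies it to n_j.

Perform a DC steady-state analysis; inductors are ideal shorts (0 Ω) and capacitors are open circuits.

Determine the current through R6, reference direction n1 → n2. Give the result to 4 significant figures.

0.008716 A

MNA unknowns: 5 node voltages V₁..V_5 plus 3 source currents (L1, L2, L3)
C1: Y=0.000 on G[4,5]
I1: z[4]−=0.0552, z[5]+=0.0552
L1: row V5−V4=0, i_L1 at 5,4
C2: Y=0.000 on G[2,1]
C3: Y=0.000 on G[3,1]
R1: Y=0.7874 on G[1,0]
R2: Y=0.004082 on G[0,3]
C4: Y=0.000 on G[2,4]
R3: Y=0.5025 on G[1,0]
L2: row V5−V3=0, i_L2 at 5,3
I2: z[3]−=0.00311, z[4]+=0.00311
R4: Y=0.0002237 on G[2,4]
R5: Y=0.2217 on G[1,2]
C5: Y=0.000 on G[3,4]
L3: row V4−V0=0, i_L3 at 4,0
R6: Y=0.02232 on G[1,2]
R7: Y=0.0006579 on G[5,0]
I3: z[2]−=0.0954, z[3]+=0.0954
solve → V1=-0.07388, V2=-0.4644, V3=0.000, V4=0.000, V5=0.000
aux → i_L1=0.1475, i_L2=-0.09229, i_L3=0.09530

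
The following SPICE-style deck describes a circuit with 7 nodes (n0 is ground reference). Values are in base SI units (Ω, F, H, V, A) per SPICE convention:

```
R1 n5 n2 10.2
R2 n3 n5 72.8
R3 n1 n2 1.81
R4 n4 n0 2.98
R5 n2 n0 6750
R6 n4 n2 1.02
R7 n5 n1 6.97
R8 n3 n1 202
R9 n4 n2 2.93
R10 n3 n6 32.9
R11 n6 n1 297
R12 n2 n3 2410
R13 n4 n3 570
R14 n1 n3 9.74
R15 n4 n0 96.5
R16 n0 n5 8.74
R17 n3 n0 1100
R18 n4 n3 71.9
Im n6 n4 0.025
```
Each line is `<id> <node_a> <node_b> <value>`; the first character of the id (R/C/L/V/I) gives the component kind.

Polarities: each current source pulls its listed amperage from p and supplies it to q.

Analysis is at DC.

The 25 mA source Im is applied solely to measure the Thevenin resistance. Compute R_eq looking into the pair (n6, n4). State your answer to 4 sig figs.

Element admittances at DC:
  Y(R1) = 0.09804 S between n5,n2
  Y(R2) = 0.01374 S between n3,n5
  Y(R3) = 0.5525 S between n1,n2
  Y(R4) = 0.3356 S between n4,n0
  Y(R5) = 0.0001481 S between n2,n0
  Y(R6) = 0.9804 S between n4,n2
  Y(R7) = 0.1435 S between n5,n1
  Y(R8) = 0.004950 S between n3,n1
  Y(R9) = 0.3413 S between n4,n2
  Y(R10) = 0.03040 S between n3,n6
  Y(R11) = 0.003367 S between n6,n1
  Y(R12) = 0.0004149 S between n2,n3
  Y(R13) = 0.001754 S between n4,n3
  Y(R14) = 0.1027 S between n1,n3
  Y(R15) = 0.01036 S between n4,n0
  Y(R16) = 0.1144 S between n0,n5
  Y(R17) = 0.0009091 S between n3,n0
  Y(R18) = 0.01391 S between n4,n3
  Im: injects 0.025 A into n4 (from n6)
Assemble and solve the 6×6 MNA system:
  V(n1)=-0.03755  V(n2)=-0.006218  V(n3)=-0.1900  V(n4)=0.008202  V(n5)=-0.02328  V(n6)=-0.9152

R_eq = 36.94 Ω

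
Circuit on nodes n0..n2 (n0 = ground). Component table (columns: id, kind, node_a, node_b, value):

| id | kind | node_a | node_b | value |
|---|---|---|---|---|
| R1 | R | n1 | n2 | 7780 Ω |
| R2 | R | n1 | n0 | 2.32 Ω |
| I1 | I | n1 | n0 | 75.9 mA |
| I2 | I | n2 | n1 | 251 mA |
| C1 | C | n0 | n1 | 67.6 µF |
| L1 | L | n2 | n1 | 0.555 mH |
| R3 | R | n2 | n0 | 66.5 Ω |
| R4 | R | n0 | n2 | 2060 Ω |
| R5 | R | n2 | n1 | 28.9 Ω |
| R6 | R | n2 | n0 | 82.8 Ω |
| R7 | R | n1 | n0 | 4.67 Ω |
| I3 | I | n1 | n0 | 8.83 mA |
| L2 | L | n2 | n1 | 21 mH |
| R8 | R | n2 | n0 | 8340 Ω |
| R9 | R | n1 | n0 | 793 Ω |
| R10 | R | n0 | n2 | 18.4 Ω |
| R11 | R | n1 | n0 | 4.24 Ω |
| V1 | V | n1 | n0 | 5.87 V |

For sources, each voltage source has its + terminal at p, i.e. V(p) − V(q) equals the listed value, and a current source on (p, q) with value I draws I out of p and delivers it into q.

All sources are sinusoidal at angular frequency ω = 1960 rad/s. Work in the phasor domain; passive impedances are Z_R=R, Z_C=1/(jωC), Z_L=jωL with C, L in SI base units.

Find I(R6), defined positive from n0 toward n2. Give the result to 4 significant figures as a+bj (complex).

MNA unknowns: 2 node voltages V₁..V_2 plus 1 source current (V1)
R1: Y=0.0001285+0.000j on G[1,2]
R2: Y=0.4310+0.000j on G[1,0]
I1: z[1]−=0.0759, z[0]+=0.0759
I2: z[2]−=0.251, z[1]+=0.251
C1: Y=0.000+0.1325j on G[0,1]
L1: Y=0.000-0.9193j on G[2,1]
R3: Y=0.01504+0.000j on G[2,0]
R4: Y=0.0004854+0.000j on G[0,2]
R5: Y=0.03460+0.000j on G[2,1]
R6: Y=0.01208+0.000j on G[2,0]
R7: Y=0.2141+0.000j on G[1,0]
I3: z[1]−=0.00883, z[0]+=0.00883
L2: Y=0.000-0.02430j on G[2,1]
R8: Y=0.0001199+0.000j on G[2,0]
R9: Y=0.001261+0.000j on G[1,0]
R10: Y=0.05435+0.000j on G[0,2]
R11: Y=0.2358+0.000j on G[1,0]
V1: row V1−V0=5.87, i_V1 at 1,0
solve → V1=5.870+0.000j, V2=5.775-0.7648j
aux → i_V1=-5.738-0.7150j

-0.06975+0.009237j A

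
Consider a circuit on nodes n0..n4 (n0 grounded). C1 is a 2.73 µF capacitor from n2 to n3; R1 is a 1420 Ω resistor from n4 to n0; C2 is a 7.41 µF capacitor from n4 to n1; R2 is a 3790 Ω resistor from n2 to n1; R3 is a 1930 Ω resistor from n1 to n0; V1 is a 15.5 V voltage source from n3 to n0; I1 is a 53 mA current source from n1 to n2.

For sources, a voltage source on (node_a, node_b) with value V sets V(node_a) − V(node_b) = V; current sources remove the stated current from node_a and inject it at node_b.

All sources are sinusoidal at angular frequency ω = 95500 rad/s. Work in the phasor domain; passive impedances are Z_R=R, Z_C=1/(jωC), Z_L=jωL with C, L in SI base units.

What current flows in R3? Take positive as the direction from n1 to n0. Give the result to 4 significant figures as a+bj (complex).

Apply KCL at each of the 4 non-ground nodes and solve the resulting linear system.
Node n1: branches {C2, R2, R3, I1} → V_1 = -32.91-0.01187j
Node n2: branches {C1, R2, I1} → V_2 = 15.50-0.1543j
Node n3: branches {C1, V1} → V_3 = 15.50+0.000j
Node n4: branches {R1, C2} → V_4 = -32.91-0.04462j
Source currents: i(V1)=0.04023+3.758e-05j

-0.01705-6.153e-06j A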